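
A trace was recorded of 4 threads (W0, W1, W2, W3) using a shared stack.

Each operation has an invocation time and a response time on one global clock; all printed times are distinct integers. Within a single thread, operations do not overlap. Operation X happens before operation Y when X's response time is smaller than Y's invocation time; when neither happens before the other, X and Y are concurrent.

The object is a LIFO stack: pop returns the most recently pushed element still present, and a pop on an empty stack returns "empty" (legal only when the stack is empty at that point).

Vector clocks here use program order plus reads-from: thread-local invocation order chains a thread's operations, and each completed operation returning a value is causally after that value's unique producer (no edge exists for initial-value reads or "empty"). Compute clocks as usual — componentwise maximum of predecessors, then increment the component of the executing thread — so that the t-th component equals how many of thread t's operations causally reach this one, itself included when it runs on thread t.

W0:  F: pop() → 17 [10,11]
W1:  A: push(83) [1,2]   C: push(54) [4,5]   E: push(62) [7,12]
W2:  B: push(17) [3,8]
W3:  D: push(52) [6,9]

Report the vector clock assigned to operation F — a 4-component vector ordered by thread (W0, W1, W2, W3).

no predecessors for D (invoked 6): W3 increments from zero → (0, 0, 0, 1)
no predecessors for B (invoked 3): W2 increments from zero → (0, 0, 1, 0)
no predecessors for A (invoked 1): W1 increments from zero → (0, 1, 0, 0)
C, invoked 4, takes VC(A)=(0, 1, 0, 0) under max, adds 1 for W1 → (0, 2, 0, 0)
F, invoked 10, takes VC(B)=(0, 0, 1, 0) under max, adds 1 for W0 → (1, 0, 1, 0)
E, invoked 7, takes VC(C)=(0, 2, 0, 0) under max, adds 1 for W1 → (0, 3, 0, 0)
target: VC(F) = (1, 0, 1, 0)

(1, 0, 1, 0)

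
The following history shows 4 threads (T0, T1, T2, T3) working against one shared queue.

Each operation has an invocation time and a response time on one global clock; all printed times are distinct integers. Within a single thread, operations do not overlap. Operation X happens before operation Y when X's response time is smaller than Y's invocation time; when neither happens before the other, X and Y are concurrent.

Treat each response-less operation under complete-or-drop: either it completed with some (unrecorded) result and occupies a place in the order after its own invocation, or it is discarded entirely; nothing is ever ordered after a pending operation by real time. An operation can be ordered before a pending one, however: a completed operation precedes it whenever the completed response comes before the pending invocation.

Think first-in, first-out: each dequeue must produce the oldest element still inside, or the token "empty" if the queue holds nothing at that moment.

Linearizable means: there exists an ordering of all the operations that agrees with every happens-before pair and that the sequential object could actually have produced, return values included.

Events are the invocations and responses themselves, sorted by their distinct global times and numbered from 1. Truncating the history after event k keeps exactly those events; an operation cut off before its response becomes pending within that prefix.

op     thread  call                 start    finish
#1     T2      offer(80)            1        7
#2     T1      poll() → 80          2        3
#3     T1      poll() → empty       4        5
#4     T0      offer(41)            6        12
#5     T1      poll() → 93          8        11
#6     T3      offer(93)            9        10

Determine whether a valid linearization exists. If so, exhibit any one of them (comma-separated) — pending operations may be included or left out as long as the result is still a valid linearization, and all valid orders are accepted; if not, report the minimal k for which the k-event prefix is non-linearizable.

linearizable — witness: #1, #2, #3, #6, #4, #5

1. #1 offer(80), leaving queue <80>
2. #2 poll() → 80, leaving queue <>
3. #3 poll() → empty, leaving queue <>
4. #6 offer(93), leaving queue <93>
5. #4 offer(41), leaving queue <93,41>
6. #5 poll() → 93, leaving queue <41>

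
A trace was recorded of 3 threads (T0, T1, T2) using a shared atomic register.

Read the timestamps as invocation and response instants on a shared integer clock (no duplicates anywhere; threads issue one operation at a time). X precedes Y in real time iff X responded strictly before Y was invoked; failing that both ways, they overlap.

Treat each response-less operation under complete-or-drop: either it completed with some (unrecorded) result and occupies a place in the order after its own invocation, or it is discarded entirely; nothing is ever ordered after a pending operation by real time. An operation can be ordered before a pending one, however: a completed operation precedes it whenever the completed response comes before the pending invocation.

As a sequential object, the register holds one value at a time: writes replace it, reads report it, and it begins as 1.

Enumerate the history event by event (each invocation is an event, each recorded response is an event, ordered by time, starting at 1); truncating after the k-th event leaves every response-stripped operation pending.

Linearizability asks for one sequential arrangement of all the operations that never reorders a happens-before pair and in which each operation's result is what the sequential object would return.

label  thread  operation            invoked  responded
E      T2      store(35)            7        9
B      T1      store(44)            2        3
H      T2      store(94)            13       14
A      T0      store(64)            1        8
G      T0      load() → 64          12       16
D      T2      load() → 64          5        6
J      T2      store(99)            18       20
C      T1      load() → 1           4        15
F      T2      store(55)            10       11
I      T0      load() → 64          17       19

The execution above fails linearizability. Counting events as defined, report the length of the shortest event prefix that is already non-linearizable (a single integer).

events 1..14 are still linearizable — one witness is B, A, C, D, E, F, G, H:
step 1: B store(44) — value 44
step 2: A store(64) — value 64
step 3: C load() (pending, included) — value 64
step 4: D load() → 64 — value 64
step 5: E store(35) — value 35
step 6: F store(55) — value 55
step 7: G load() (pending, included) — value 55
step 8: H store(94) — value 94
event 15 — C's response, time 15 — after it, nothing linearizes
including or dropping the 1 pending operation (G) in any combination fails
for example A, B, C, D, E, F, H (pending dropped) fails at step 3: C load() → 1 is not legal there
for example A, B, D, C, E, F, H (pending dropped) fails at step 3: D load() → 64 is not legal there

15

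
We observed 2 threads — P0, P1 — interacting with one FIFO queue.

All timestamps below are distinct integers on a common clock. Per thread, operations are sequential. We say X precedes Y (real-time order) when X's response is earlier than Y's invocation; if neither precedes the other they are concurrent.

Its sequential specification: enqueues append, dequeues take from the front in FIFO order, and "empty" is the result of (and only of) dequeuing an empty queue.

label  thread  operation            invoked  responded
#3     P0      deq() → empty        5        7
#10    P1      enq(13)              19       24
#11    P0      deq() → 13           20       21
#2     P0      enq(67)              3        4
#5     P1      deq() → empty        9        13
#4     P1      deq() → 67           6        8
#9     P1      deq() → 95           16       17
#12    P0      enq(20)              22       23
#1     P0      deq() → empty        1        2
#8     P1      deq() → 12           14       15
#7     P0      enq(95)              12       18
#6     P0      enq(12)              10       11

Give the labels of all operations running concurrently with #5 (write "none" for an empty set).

#5 runs from 9 to 13; window-overlapping ops are concurrent
#1 [1,2]: before
#2 [3,4]: before
#3 [5,7]: before
#4 [6,8]: before
#6 [10,11]: concurrent
#7 [12,18]: concurrent
#8 [14,15]: after
#9 [16,17]: after
#10 [19,24]: after
#11 [20,21]: after
#12 [22,23]: after

#6, #7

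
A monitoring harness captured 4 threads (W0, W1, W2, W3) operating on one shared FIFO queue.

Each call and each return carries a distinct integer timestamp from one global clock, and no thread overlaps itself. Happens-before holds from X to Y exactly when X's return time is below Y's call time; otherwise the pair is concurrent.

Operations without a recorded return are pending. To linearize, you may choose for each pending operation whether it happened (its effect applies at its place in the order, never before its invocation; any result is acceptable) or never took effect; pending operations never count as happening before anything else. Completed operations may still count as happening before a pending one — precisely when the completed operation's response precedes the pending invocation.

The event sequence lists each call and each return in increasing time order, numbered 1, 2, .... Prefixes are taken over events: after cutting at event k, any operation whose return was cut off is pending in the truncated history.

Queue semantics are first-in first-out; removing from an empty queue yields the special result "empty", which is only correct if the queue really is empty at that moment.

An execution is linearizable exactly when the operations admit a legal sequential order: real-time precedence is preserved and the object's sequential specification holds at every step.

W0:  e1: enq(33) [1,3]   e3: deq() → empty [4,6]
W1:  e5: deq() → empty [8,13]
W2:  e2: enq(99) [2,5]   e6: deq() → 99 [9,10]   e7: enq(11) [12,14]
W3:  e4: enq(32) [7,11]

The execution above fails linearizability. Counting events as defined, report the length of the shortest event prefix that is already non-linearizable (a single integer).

events 1..5 are still linearizable — one witness is e1, e2:
step 1: e1 enq(33) — queue <33>
step 2: e2 enq(99) — queue <33,99>
adding event 6 (e3 responds at 6) leaves no legal real-time order
e.g. e1, e2, e3: illegal at step 3, since e3 deq() → empty cannot apply there
e.g. e1, e3, e2: illegal at step 2, since e3 deq() → empty cannot apply there

6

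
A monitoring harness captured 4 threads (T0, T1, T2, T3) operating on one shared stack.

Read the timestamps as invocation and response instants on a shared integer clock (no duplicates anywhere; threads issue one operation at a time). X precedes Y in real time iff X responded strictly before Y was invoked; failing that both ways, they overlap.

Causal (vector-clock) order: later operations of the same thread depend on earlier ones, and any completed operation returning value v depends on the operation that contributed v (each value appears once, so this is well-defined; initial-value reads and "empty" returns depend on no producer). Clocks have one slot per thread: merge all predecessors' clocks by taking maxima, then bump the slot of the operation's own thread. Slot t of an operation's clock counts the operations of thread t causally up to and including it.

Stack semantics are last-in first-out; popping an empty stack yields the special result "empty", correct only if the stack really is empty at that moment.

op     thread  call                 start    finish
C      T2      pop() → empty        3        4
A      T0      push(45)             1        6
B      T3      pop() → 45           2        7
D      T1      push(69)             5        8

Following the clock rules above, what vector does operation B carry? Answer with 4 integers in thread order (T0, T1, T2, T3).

(1, 0, 0, 1)

root op C, invoked 3: fresh clock plus T2's own tick → (0, 0, 1, 0)
root op D, invoked 5: fresh clock plus T1's own tick → (0, 1, 0, 0)
root op A, invoked 1: fresh clock plus T0's own tick → (1, 0, 0, 0)
VC(B, invoked at 2): max of VC(A)=(1, 0, 0, 0), then +1 on thread T3 → (1, 0, 0, 1)
target: VC(B) = (1, 0, 0, 1)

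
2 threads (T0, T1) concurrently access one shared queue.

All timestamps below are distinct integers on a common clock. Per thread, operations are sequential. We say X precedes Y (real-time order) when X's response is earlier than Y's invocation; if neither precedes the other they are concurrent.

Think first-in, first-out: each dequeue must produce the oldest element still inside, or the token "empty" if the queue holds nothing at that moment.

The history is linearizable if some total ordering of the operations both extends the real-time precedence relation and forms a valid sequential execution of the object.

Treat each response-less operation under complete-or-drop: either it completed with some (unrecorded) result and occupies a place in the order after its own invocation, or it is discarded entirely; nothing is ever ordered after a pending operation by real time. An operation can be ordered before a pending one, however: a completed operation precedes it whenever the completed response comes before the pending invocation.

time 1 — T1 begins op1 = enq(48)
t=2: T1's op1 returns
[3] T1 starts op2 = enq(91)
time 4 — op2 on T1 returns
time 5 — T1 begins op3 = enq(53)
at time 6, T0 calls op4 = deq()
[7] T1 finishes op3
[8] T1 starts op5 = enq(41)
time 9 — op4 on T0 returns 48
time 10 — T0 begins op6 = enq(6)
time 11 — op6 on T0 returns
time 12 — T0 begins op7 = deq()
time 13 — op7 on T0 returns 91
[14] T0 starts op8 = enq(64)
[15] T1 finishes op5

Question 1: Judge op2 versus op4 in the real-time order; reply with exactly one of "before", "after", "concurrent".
op2 spans [3,4], op4 spans [6,9]
resp(op2)=4 < inv(op4)=6

before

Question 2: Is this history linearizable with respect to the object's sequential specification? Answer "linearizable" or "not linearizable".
witness order: op1, op2, op3, op4, op5, op6, op7
1. op1 enq(48), leaving queue <48>
2. op2 enq(91), leaving queue <48,91>
3. op3 enq(53), leaving queue <48,91,53>
4. op4 deq() → 48, leaving queue <91,53>
5. op5 enq(41), leaving queue <91,53,41>
6. op6 enq(6), leaving queue <91,53,41,6>
7. op7 deq() → 91, leaving queue <53,41,6>

linearizable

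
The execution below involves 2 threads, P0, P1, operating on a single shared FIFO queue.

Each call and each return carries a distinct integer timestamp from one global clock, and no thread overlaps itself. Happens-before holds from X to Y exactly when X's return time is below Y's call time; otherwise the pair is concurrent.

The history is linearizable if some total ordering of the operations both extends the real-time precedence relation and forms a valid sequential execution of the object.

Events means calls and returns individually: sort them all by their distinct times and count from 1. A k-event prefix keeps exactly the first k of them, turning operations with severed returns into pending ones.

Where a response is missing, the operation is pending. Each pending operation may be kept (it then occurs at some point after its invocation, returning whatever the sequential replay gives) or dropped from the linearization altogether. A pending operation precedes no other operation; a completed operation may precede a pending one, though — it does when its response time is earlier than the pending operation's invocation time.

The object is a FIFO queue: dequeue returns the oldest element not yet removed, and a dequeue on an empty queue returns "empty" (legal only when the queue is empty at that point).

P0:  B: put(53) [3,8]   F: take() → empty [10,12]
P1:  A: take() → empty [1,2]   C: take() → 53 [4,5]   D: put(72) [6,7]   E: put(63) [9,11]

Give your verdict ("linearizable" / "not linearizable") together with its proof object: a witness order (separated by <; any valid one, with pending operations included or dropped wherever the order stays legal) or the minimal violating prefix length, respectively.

cut after 11 events: linearizable; cut after 12 events (F responds, time 12): not linearizable
checked exhaustively: 6 real-time-consistent orders of 6 completed operations, zero legal FIFO queue replays
take A, B, C, D, E, F: step 6 already fails, because F take() → empty cannot occur there
take A, B, C, D, F, E: step 5 already fails, because F take() → empty cannot occur there

not linearizable — minimal violating prefix: 12 events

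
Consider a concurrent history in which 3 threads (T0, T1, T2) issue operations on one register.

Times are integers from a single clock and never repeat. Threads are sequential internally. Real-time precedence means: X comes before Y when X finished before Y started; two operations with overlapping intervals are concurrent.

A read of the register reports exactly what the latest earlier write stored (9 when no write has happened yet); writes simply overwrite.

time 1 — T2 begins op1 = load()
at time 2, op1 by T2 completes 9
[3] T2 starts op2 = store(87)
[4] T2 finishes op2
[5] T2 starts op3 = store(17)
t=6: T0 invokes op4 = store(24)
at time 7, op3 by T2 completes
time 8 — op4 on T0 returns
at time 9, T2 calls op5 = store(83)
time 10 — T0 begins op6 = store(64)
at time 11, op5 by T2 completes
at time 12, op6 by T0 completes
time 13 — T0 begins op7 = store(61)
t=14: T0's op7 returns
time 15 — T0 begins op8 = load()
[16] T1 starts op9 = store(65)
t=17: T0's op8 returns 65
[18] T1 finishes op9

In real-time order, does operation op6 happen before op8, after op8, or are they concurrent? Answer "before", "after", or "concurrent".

op6 spans [10,12], op8 spans [15,17]
resp(op6)=12 < inv(op8)=15

before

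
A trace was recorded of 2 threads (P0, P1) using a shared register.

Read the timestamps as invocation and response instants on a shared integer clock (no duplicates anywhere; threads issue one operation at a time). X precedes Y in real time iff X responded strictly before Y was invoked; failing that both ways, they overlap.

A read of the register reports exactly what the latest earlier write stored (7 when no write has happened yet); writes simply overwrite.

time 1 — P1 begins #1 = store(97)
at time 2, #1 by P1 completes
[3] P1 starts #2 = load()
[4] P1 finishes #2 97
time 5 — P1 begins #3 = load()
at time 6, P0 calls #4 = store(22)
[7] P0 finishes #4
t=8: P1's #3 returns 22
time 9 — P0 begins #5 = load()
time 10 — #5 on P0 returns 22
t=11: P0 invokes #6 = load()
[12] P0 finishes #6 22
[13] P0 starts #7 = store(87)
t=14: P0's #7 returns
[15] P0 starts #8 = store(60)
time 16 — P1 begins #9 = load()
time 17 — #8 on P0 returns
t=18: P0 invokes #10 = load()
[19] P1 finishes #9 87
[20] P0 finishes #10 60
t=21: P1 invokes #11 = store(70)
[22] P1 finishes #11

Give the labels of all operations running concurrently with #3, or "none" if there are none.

#4

concurrent with #3 ([5,8]): every op whose interval crosses 5..8
#1 [1,2]: before
#2 [3,4]: before
#4 [6,7]: concurrent
#5 [9,10]: after
#6 [11,12]: after
#7 [13,14]: after
#8 [15,17]: after
#9 [16,19]: after
#10 [18,20]: after
#11 [21,22]: after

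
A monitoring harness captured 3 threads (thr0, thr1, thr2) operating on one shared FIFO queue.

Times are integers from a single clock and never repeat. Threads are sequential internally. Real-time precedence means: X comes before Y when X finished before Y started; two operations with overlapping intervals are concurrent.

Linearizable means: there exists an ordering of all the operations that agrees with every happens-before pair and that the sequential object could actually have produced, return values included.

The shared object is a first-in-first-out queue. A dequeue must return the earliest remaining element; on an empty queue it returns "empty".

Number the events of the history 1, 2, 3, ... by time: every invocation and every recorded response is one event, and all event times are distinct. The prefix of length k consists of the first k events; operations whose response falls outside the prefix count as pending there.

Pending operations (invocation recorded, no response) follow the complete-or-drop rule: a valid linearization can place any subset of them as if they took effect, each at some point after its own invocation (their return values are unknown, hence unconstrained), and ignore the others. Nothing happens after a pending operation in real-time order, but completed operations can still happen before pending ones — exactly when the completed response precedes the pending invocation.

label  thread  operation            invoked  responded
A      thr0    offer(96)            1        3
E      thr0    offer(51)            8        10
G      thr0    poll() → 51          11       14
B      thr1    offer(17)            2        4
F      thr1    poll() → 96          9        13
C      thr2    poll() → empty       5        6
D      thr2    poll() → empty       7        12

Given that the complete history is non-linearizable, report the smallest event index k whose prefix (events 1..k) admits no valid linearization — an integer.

a valid linearization of events 1..5 exists, for instance A, B:
step 1: A offer(96) — queue <96>
step 2: B offer(17) — queue <96,17>
include event 6 — C responding at 6 — and every candidate order breaks
one such order, A, B, C, breaks at step 3 where C poll() → empty is illegal
one such order, B, A, C, breaks at step 3 where C poll() → empty is illegal

6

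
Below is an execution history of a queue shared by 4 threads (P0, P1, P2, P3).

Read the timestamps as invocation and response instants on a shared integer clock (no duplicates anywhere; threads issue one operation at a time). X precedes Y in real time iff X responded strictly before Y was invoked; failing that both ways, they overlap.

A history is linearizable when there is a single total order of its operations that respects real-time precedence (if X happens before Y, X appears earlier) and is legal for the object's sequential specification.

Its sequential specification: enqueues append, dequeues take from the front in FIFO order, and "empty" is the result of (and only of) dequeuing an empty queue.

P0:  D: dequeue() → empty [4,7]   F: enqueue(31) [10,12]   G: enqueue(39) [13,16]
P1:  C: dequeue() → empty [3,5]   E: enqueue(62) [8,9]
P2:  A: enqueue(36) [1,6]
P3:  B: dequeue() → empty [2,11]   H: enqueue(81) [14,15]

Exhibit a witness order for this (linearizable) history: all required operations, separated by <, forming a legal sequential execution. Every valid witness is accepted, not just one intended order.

B < C < D < A < E < F < G < H

step 1: B dequeue() → empty — queue <>
step 2: C dequeue() → empty — queue <>
step 3: D dequeue() → empty — queue <>
step 4: A enqueue(36) — queue <36>
step 5: E enqueue(62) — queue <36,62>
step 6: F enqueue(31) — queue <36,62,31>
step 7: G enqueue(39) — queue <36,62,31,39>
step 8: H enqueue(81) — queue <36,62,31,39,81>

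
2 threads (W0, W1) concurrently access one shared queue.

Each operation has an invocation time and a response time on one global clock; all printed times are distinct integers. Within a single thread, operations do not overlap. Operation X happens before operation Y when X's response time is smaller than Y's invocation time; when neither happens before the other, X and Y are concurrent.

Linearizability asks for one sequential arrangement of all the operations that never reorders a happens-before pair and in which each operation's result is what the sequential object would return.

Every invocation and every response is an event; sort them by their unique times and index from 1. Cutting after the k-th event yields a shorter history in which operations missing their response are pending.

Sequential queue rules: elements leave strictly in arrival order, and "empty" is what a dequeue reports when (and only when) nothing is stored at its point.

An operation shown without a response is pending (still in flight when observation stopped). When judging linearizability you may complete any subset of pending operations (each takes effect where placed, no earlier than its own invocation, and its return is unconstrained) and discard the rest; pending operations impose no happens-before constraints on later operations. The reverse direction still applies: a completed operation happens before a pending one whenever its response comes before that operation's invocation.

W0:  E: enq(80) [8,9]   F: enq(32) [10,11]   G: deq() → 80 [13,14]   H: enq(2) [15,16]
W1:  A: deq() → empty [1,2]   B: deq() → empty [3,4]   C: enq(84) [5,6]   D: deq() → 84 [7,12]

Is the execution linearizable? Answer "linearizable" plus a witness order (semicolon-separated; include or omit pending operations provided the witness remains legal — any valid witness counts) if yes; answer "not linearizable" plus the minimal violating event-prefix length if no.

step 1: A deq() → empty — queue <>
step 2: B deq() → empty — queue <>
step 3: C enq(84) — queue <84>
step 4: D deq() → 84 — queue <>
step 5: E enq(80) — queue <80>
step 6: F enq(32) — queue <80,32>
step 7: G deq() → 80 — queue <32>
step 8: H enq(2) — queue <32,2>

linearizable — witness: A; B; C; D; E; F; G; H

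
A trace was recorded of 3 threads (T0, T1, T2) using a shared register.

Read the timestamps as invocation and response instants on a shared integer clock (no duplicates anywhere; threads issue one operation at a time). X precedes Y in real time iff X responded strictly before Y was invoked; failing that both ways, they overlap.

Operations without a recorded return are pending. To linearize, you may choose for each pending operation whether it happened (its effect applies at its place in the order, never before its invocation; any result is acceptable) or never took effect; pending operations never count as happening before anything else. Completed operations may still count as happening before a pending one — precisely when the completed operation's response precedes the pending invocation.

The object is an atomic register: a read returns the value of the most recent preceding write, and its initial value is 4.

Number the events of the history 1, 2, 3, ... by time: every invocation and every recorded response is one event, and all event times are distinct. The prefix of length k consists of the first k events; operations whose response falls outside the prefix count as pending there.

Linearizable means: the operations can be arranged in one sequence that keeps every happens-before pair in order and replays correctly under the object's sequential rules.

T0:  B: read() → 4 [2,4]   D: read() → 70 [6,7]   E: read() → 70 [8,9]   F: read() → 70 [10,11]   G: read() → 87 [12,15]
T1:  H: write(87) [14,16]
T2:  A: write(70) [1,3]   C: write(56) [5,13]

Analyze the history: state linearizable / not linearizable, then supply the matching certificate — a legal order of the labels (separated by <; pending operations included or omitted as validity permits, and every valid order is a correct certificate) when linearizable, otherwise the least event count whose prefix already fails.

after step 1 (B read() → 4): value 4
after step 2 (A write(70)): value 70
after step 3 (D read() → 70): value 70
after step 4 (E read() → 70): value 70
after step 5 (F read() → 70): value 70
after step 6 (C write(56)): value 56
after step 7 (H write(87)): value 87
after step 8 (G read() → 87): value 87

linearizable — witness: B < A < D < E < F < C < H < G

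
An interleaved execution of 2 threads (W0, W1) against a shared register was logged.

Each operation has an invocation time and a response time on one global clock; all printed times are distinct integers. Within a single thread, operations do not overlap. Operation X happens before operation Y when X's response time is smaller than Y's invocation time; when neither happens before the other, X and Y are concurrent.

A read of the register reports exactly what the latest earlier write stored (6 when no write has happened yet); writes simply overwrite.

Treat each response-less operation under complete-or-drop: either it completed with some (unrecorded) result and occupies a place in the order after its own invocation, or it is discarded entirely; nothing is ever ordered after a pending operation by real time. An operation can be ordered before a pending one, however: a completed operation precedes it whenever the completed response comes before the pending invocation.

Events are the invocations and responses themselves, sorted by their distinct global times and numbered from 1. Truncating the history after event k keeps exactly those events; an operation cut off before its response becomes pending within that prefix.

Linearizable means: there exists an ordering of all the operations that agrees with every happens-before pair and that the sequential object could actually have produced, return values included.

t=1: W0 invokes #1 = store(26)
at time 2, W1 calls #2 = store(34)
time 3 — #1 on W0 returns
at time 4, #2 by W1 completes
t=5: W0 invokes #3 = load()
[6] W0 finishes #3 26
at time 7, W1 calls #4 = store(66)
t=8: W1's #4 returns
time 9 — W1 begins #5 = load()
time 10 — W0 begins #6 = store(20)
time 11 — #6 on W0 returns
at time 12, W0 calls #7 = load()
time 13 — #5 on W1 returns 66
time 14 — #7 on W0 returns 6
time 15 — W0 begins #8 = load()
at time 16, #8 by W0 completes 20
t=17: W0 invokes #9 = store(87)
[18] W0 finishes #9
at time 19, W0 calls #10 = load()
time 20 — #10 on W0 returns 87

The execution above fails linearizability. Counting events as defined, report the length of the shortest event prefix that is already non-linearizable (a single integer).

14

events 1..13 are linearizable, e.g. via #2, #1, #3, #4, #5, #6:
step 1: #2 store(34) — value 34
step 2: #1 store(26) — value 26
step 3: #3 load() → 26 — value 26
step 4: #4 store(66) — value 66
step 5: #5 load() → 66 — value 66
step 6: #6 store(20) — value 20
include event 14 — #7 responding at 14 — and every candidate order breaks
sample order #1, #2, #3, #4, #5, #6, #7 stalls at step 3 — #3 load() → 26 has no legal effect
sample order #1, #2, #3, #4, #6, #5, #7 stalls at step 3 — #3 load() → 26 has no legal effect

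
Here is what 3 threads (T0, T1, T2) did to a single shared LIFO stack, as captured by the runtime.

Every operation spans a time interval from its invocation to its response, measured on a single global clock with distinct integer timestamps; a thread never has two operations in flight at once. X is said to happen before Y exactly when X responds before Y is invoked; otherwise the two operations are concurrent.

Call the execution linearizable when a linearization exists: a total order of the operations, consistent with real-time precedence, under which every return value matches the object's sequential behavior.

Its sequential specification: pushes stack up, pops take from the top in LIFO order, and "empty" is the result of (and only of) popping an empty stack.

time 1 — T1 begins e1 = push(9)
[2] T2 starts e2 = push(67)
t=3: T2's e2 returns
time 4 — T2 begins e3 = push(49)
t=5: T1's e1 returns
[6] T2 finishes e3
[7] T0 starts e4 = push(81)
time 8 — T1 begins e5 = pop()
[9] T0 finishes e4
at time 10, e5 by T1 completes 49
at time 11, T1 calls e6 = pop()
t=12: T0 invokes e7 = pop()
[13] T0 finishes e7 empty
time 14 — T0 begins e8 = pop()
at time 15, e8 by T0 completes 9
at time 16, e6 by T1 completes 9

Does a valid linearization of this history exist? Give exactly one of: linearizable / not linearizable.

not linearizable

prefix check: 1..12 passes, 1..13 fails once e7's time-13 response joins
real-time-consistent orders of the 6 completed operations: 6 — all fail the LIFO stack replay
completion choices over the 1 pending operation (e6) were checked; none helps
one such order, e1, e2, e3, e4, e5, e7 (pending dropped), breaks at step 5 where e5 pop() → 49 is illegal
one such order, e1, e2, e3, e5, e4, e7 (pending dropped), breaks at step 6 where e7 pop() → empty is illegal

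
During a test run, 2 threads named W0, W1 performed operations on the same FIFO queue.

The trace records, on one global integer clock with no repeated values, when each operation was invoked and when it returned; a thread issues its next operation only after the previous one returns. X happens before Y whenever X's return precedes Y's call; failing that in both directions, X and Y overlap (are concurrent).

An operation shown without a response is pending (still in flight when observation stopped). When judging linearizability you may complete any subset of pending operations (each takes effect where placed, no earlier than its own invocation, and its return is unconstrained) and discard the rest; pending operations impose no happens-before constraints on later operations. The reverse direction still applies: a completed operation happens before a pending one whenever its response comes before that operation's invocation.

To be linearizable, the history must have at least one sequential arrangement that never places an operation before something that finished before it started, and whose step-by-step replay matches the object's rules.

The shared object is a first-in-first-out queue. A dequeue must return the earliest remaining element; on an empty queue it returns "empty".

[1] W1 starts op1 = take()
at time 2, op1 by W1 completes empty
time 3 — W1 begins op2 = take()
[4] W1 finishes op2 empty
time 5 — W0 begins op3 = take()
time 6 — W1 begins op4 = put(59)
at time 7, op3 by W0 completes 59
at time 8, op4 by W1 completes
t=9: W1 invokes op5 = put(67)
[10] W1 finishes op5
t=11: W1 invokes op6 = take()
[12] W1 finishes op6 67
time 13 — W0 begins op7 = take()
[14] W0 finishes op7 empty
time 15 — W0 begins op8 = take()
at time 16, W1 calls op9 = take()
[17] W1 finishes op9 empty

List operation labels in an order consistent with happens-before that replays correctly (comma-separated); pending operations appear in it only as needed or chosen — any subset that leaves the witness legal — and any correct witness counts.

step 1: op1 take() → empty — queue <>
step 2: op2 take() → empty — queue <>
step 3: op4 put(59) — queue <59>
step 4: op3 take() → 59 — queue <>
step 5: op5 put(67) — queue <67>
step 6: op6 take() → 67 — queue <>
step 7: op7 take() → empty — queue <>
step 8: op8 take() (pending, included) — queue <>
step 9: op9 take() → empty — queue <>

op1, op2, op4, op3, op5, op6, op7, op8, op9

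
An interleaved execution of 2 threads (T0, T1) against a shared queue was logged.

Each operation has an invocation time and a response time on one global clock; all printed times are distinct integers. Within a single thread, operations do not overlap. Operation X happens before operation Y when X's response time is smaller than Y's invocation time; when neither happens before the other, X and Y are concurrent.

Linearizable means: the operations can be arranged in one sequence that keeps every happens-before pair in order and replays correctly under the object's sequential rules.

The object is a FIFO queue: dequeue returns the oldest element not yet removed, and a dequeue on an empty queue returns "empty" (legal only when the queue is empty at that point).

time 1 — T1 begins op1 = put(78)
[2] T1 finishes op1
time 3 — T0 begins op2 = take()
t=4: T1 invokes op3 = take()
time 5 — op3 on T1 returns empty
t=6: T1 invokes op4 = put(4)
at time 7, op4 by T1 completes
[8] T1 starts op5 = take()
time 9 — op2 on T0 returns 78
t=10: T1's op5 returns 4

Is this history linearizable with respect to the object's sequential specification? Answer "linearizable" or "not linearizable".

linearizable

a witness: op1, op2, op3, op4, op5
after step 1 (op1 put(78)): queue <78>
after step 2 (op2 take() → 78): queue <>
after step 3 (op3 take() → empty): queue <>
after step 4 (op4 put(4)): queue <4>
after step 5 (op5 take() → 4): queue <>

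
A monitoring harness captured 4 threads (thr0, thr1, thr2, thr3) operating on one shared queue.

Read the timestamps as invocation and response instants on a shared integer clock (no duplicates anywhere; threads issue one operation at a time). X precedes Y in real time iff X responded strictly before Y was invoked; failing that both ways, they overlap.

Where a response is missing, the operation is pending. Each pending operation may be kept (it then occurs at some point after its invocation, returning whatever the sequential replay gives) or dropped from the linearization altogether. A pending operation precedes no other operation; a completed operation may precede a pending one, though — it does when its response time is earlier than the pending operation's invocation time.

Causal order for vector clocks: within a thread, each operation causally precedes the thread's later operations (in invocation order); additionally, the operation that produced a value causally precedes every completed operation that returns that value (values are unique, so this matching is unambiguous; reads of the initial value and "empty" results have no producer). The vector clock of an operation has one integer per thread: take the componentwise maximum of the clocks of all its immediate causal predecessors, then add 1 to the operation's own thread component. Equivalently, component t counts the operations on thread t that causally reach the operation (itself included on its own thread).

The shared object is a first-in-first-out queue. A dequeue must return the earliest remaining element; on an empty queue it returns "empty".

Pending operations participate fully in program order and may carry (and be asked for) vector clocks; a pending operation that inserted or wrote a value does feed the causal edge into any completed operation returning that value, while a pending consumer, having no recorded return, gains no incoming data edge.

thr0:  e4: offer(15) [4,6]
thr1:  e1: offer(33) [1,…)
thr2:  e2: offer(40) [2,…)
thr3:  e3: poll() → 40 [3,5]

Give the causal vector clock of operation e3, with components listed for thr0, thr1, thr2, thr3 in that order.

VC(e2, invoked at 2): no causal predecessors; +1 on thr2 → (0, 0, 1, 0)
VC(e1, invoked at 1): no causal predecessors; +1 on thr1 → (0, 1, 0, 0)
VC(e4, invoked at 4): no causal predecessors; +1 on thr0 → (1, 0, 0, 0)
VC(e3, invoked at 3): max of VC(e2)=(0, 0, 1, 0), then +1 on thread thr3 → (0, 0, 1, 1)
target: VC(e3) = (0, 0, 1, 1)

(0, 0, 1, 1)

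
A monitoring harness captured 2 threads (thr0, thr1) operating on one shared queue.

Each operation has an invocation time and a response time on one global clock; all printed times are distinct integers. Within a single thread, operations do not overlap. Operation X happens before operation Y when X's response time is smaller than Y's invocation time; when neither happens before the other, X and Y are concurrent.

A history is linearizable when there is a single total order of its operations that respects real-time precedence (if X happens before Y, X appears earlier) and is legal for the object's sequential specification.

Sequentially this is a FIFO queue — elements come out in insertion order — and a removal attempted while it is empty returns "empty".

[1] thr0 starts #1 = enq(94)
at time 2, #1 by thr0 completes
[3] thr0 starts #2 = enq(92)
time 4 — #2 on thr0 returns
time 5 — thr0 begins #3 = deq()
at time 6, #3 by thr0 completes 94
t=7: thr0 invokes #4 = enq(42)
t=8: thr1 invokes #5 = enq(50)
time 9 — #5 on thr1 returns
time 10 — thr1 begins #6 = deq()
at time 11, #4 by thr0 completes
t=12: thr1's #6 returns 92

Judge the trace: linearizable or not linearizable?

a witness: #1, #2, #3, #4, #5, #6
1. #1 enq(94), leaving queue <94>
2. #2 enq(92), leaving queue <94,92>
3. #3 deq() → 94, leaving queue <92>
4. #4 enq(42), leaving queue <92,42>
5. #5 enq(50), leaving queue <92,42,50>
6. #6 deq() → 92, leaving queue <42,50>

linearizable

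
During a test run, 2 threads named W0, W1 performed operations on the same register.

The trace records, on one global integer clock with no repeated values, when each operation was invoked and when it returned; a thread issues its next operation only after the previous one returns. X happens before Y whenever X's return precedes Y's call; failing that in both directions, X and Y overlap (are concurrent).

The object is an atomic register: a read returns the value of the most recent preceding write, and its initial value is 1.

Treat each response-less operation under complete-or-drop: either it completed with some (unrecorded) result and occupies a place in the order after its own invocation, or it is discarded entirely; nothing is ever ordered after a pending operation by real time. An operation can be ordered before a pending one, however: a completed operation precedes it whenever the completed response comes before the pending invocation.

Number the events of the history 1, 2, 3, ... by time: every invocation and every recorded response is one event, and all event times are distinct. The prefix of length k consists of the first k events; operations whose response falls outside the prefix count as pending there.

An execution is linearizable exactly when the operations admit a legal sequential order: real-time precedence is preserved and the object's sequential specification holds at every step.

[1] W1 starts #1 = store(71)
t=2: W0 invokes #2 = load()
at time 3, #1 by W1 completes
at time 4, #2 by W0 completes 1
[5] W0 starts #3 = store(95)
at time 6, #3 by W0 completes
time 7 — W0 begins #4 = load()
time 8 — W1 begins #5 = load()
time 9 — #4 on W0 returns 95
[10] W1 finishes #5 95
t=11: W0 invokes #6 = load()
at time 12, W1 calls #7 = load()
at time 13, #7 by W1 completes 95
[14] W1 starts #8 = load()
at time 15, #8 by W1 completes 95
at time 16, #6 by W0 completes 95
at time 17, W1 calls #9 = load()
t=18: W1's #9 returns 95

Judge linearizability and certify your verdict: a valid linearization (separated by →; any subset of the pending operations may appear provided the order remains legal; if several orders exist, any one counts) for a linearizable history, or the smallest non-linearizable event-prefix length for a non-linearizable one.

after step 1 (#2 load() → 1): value 1
after step 2 (#1 store(71)): value 71
after step 3 (#3 store(95)): value 95
after step 4 (#4 load() → 95): value 95
after step 5 (#5 load() → 95): value 95
after step 6 (#6 load() → 95): value 95
after step 7 (#7 load() → 95): value 95
after step 8 (#8 load() → 95): value 95
after step 9 (#9 load() → 95): value 95

linearizable — witness: #2 → #1 → #3 → #4 → #5 → #6 → #7 → #8 → #9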